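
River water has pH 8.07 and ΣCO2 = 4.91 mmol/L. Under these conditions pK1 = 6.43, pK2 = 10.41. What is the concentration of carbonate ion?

α₂ = 1 / (1 + [H⁺]/K2 + [H⁺]²/(K1K2)) = 1 / (1 + 10^+2.34 + 10^+0.70)
   = 1 / (1 + 218.78 + 5.0119) = 1/224.79 = 0.004449
[CO3²⁻] = α₂ × DIC = 0.004449 × 4.91 = 0.0218 mmol/L

[CO3²⁻] = 0.0218 mmol/L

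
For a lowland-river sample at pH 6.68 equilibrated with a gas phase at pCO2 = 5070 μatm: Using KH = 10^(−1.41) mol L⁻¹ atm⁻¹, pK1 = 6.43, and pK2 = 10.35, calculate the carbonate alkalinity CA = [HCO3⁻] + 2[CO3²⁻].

[CO2*] = KH · pCO2 = 10^(−1.41) × 5070×10^-6 = 1.972×10^-4 mol/L
α₀ = 1/(1 + K1/[H⁺] + K1K2/[H⁺]²) = 1/(1 + 10^+0.25 + 10^-3.42) = 0.3599
DIC = [CO2*]/α₀ = 1.972×10^-4 / 0.3599 = 0.5481 mmol/L
CA = (α₁ + 2α₂)·DIC = (0.6400 + 2×0.0001368) × 0.5481 = 0.351 mmol/L

CA = 0.351 mmol/L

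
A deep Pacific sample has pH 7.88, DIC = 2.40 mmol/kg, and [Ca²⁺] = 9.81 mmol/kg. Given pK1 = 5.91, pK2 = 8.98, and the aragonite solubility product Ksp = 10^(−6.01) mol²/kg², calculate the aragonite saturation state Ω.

α₂ = 1 / (1 + [H⁺]/K2 + [H⁺]²/(K1K2)) = 1 / (1 + 10^+1.10 + 10^-0.87)
   = 1 / (1 + 12.589 + 0.13490) = 1/13.724 = 0.07286
[CO3²⁻] = α₂ × DIC = 0.07286 × 2.40 = 0.1749 mmol/kg
Ksp = 10^(−6.01) = 9.772×10^-7
Ω = [Ca²⁺][CO3²⁻]/Ksp = (9.81×10^-3)(1.749×10^-4) / 9.772×10^-7 = 1.76

Ω = 1.76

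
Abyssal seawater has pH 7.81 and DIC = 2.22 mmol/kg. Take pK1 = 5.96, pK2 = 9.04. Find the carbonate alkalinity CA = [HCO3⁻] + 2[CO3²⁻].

CA = [HCO3⁻] + 2[CO3²⁻] = (α₁ + 2α₂)·DIC
At pH 7.81: [H⁺]/K1 = 10^-1.85 = 0.014125, K2/[H⁺] = 10^-1.23 = 0.058884
α₁ = 1/(1 + 0.014125 + 0.058884) = 1/1.0730 = 0.9320; α₂ = α₁·K2/[H⁺] = 0.05488
α₁ + 2α₂ = 1.0417
CA = 1.0417 × 2.22 = 2.31 mmol/kg

CA = 2.31 mmol/kg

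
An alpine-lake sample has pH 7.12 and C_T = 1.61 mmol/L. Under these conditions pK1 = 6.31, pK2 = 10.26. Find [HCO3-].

α₁ = 1 / (1 + [H⁺]/K1 + K2/[H⁺]) = 1 / (1 + 10^-0.81 + 10^-3.14)
   = 1 / (1 + 0.15488 + 0.00072444) = 1/1.1556 = 0.8653
[HCO3⁻] = α₁ × DIC = 0.8653 × 1.61 = 1.39 mmol/L

[HCO3⁻] = 1.39 mmol/L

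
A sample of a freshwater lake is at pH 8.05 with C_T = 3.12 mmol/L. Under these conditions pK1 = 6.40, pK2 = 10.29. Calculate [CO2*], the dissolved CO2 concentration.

[CO2*] = 0.0679 mmol/L

α₀ = 1 / (1 + K1/[H⁺] + K1K2/[H⁺]²) = 1 / (1 + 10^+1.65 + 10^-0.59)
   = 1 / (1 + 44.668 + 0.25704) = 1/45.925 = 0.02177
[CO2*] = α₀ × DIC = 0.02177 × 3.12 = 0.0679 mmol/L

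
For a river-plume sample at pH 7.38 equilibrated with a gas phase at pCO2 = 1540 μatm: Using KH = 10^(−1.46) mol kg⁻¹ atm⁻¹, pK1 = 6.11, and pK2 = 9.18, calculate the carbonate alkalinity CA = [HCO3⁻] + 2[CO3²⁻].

[CO2*] = KH · pCO2 = 10^(−1.46) × 1540×10^-6 = 5.340×10^-5 mol/kg
α₀ = 1/(1 + K1/[H⁺] + K1K2/[H⁺]²) = 1/(1 + 10^+1.27 + 10^-0.53) = 0.05021
DIC = [CO2*]/α₀ = 5.340×10^-5 / 0.05021 = 1.063 mmol/kg
CA = (α₁ + 2α₂)·DIC = (0.9350 + 2×0.01482) × 1.063 = 1.03 mmol/kg

CA = 1.03 mmol/kg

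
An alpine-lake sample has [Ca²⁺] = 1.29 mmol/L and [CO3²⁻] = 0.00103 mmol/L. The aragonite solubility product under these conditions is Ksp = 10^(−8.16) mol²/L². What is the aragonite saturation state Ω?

Ksp = 10^(−8.16) = 6.918×10^-9
Ω = [Ca²⁺][CO3²⁻]/Ksp = (1.29×10^-3)(0.00103×10^-3) / 6.918×10^-9 = 0.192

Ω = 0.192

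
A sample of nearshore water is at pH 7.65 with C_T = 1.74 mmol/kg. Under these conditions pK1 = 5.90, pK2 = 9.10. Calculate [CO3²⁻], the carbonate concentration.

α₂ = 1 / (1 + [H⁺]/K2 + [H⁺]²/(K1K2)) = 1 / (1 + 10^+1.45 + 10^-0.30)
   = 1 / (1 + 28.184 + 0.50119) = 1/29.685 = 0.03369
[CO3²⁻] = α₂ × DIC = 0.03369 × 1.74 = 0.0586 mmol/kg

[CO3²⁻] = 0.0586 mmol/kg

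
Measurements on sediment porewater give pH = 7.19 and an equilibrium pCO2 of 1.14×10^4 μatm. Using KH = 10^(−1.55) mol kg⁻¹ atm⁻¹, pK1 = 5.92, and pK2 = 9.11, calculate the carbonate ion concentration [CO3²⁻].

[CO3²⁻] = 0.0719 mmol/kg

[CO2*] = KH · pCO2 = 10^(−1.55) × 1.14×10^4×10^-6 = 3.213×10^-4 mol/kg
α₀ = 1/(1 + K1/[H⁺] + K1K2/[H⁺]²) = 1/(1 + 10^+1.27 + 10^-0.65) = 0.05039
DIC = [CO2*]/α₀ = 3.213×10^-4 / 0.05039 = 6.376 mmol/kg
[CO3²⁻] = α₂·DIC; α₂ = 0.01128, so [CO3²⁻] = 0.01128 × 6.376 = 0.0719 mmol/kg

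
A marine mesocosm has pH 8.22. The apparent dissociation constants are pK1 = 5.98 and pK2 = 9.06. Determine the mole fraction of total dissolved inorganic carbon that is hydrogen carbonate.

α₁ = 1 / (1 + [H⁺]/K1 + K2/[H⁺]) = 1 / (1 + 10^-2.24 + 10^-0.84)
   = 1 / (1 + 0.0057544 + 0.14454) = 1/1.1503 = 0.8693

α₁ = 0.869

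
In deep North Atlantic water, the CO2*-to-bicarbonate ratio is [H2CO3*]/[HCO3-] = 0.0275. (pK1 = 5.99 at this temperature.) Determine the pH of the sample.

From K1 = [H⁺][HCO3-]/[H2CO3*]:  pH = pK1 − log₁₀([H2CO3*]/[HCO3-])
log₁₀(0.0275) = -1.561
pH = 5.99 − (-1.561) = 7.55

pH = 7.55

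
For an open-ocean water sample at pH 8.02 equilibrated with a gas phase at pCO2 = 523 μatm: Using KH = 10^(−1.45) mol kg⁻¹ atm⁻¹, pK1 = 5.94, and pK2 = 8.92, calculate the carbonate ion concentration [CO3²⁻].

[CO3²⁻] = 0.281 mmol/kg

[CO2*] = KH · pCO2 = 10^(−1.45) × 523×10^-6 = 1.856×10^-5 mol/kg
α₀ = 1/(1 + K1/[H⁺] + K1K2/[H⁺]²) = 1/(1 + 10^+2.08 + 10^+1.18) = 0.007333
DIC = [CO2*]/α₀ = 1.856×10^-5 / 0.007333 = 2.530 mmol/kg
[CO3²⁻] = α₂·DIC; α₂ = 0.1110, so [CO3²⁻] = 0.1110 × 2.530 = 0.281 mmol/kg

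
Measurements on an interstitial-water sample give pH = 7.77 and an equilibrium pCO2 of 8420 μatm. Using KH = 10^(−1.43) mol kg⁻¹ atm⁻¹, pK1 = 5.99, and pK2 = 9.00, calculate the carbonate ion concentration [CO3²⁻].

[CO2*] = KH · pCO2 = 10^(−1.43) × 8420×10^-6 = 3.128×10^-4 mol/kg
α₀ = 1/(1 + K1/[H⁺] + K1K2/[H⁺]²) = 1/(1 + 10^+1.78 + 10^+0.55) = 0.01543
DIC = [CO2*]/α₀ = 3.128×10^-4 / 0.01543 = 20.27 mmol/kg
[CO3²⁻] = α₂·DIC; α₂ = 0.05475, so [CO3²⁻] = 0.05475 × 20.27 = 1.11 mmol/kg

[CO3²⁻] = 1.11 mmol/kg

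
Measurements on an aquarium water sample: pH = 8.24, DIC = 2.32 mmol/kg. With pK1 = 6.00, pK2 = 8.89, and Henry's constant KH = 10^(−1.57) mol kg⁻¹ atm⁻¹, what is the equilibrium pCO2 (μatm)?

pCO2 = 403 μatm

α₀ = 1 / (1 + K1/[H⁺] + K1K2/[H⁺]²) = 1 / (1 + 10^+2.24 + 10^+1.59)
   = 1 / (1 + 173.78 + 38.905) = 1/213.68 = 0.004680
[CO2*] = α₀ × DIC = 0.004680 × 2.32 = 0.01086 mmol/kg = 10.86 μmol/kg
pCO2 = [CO2*]/KH = 1.086×10^-5 / 2.692×10^-2 = 403 μatm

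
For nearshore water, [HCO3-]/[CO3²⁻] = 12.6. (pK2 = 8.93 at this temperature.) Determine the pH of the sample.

From K2 = [H⁺][CO3²⁻]/[HCO3-]:  pH = pK2 − log₁₀([HCO3-]/[CO3²⁻])
log₁₀(12.6) = +1.100
pH = 8.93 − (+1.100) = 7.83

pH = 7.83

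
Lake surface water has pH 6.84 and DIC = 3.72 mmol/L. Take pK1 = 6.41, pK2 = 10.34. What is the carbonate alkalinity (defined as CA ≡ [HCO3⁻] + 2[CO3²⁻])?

CA = [HCO3⁻] + 2[CO3²⁻] = (α₁ + 2α₂)·DIC
At pH 6.84: [H⁺]/K1 = 10^-0.43 = 0.37154, K2/[H⁺] = 10^-3.50 = 0.00031623
α₁ = 1/(1 + 0.37154 + 0.00031623) = 1/1.3719 = 0.7289; α₂ = α₁·K2/[H⁺] = 0.0002305
α₁ + 2α₂ = 0.7294
CA = 0.7294 × 3.72 = 2.71 mmol/L

CA = 2.71 mmol/L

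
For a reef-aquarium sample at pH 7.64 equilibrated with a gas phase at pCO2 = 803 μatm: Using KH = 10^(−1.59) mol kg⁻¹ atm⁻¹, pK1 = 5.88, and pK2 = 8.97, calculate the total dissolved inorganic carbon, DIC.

DIC = 1.26 mmol/kg

[CO2*] = KH · pCO2 = 10^(−1.59) × 803×10^-6 = 2.064×10^-5 mol/kg
α₀ = 1/(1 + K1/[H⁺] + K1K2/[H⁺]²) = 1/(1 + 10^+1.76 + 10^+0.43) = 0.01633
DIC = [CO2*]/α₀ = 2.064×10^-5 / 0.01633 = 1.26 mmol/kg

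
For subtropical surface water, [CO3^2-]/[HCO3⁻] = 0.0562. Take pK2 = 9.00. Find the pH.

pH = 7.75

From K2 = [H⁺][CO3^2-]/[HCO3⁻]:  pH = pK2 + log₁₀([CO3^2-]/[HCO3⁻])
log₁₀(0.0562) = -1.250
pH = 9.00 + (-1.250) = 7.75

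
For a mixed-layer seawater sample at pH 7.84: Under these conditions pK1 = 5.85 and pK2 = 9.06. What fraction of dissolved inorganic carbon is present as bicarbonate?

α₁ = 1 / (1 + [H⁺]/K1 + K2/[H⁺]) = 1 / (1 + 10^-1.99 + 10^-1.22)
   = 1 / (1 + 0.010233 + 0.060256) = 1/1.0705 = 0.9342

α₁ = 0.934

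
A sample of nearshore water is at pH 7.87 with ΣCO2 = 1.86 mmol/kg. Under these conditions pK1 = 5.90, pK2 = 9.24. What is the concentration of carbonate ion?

α₂ = 1 / (1 + [H⁺]/K2 + [H⁺]²/(K1K2)) = 1 / (1 + 10^+1.37 + 10^-0.60)
   = 1 / (1 + 23.442 + 0.25119) = 1/24.693 = 0.04050
[CO3²⁻] = α₂ × DIC = 0.04050 × 1.86 = 0.0753 mmol/kg

[CO3²⁻] = 0.0753 mmol/kg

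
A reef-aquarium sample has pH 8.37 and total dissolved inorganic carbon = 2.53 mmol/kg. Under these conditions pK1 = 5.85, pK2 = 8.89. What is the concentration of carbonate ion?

α₂ = 1 / (1 + [H⁺]/K2 + [H⁺]²/(K1K2)) = 1 / (1 + 10^+0.52 + 10^-2.00)
   = 1 / (1 + 3.3113 + 0.010000) = 1/4.3213 = 0.2314
[CO3²⁻] = α₂ × DIC = 0.2314 × 2.53 = 0.585 mmol/kg

[CO3²⁻] = 0.585 mmol/kg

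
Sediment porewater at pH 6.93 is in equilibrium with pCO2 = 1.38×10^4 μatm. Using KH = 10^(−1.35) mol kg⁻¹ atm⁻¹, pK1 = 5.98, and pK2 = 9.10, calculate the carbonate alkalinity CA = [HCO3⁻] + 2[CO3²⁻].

[CO2*] = KH · pCO2 = 10^(−1.35) × 1.38×10^4×10^-6 = 6.164×10^-4 mol/kg
α₀ = 1/(1 + K1/[H⁺] + K1K2/[H⁺]²) = 1/(1 + 10^+0.95 + 10^-1.22) = 0.1003
DIC = [CO2*]/α₀ = 6.164×10^-4 / 0.1003 = 6.147 mmol/kg
CA = (α₁ + 2α₂)·DIC = (0.8937 + 2×0.006042) × 6.147 = 5.57 mmol/kg

CA = 5.57 mmol/kg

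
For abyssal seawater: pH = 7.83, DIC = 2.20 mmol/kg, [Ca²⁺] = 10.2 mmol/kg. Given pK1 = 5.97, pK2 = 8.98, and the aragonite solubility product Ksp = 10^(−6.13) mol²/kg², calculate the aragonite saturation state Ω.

α₂ = 1 / (1 + [H⁺]/K2 + [H⁺]²/(K1K2)) = 1 / (1 + 10^+1.15 + 10^-0.71)
   = 1 / (1 + 14.125 + 0.19498) = 1/15.320 = 0.06527
[CO3²⁻] = α₂ × DIC = 0.06527 × 2.20 = 0.1436 mmol/kg
Ksp = 10^(−6.13) = 7.413×10^-7
Ω = [Ca²⁺][CO3²⁻]/Ksp = (10.2×10^-3)(1.436×10^-4) / 7.413×10^-7 = 1.98

Ω = 1.98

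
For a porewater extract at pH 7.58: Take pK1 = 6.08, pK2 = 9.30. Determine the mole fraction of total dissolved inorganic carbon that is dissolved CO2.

α₀ = 0.0301

α₀ = 1 / (1 + K1/[H⁺] + K1K2/[H⁺]²) = 1 / (1 + 10^+1.50 + 10^-0.22)
   = 1 / (1 + 31.623 + 0.60256) = 1/33.225 = 0.03010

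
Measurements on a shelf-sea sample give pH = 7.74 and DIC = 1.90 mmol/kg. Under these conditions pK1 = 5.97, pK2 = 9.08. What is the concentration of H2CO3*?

[CO2*] = 0.0304 mmol/kg

α₀ = 1 / (1 + K1/[H⁺] + K1K2/[H⁺]²) = 1 / (1 + 10^+1.77 + 10^+0.43)
   = 1 / (1 + 58.884 + 2.6915) = 1/62.576 = 0.01598
[CO2*] = α₀ × DIC = 0.01598 × 1.90 = 0.0304 mmol/kg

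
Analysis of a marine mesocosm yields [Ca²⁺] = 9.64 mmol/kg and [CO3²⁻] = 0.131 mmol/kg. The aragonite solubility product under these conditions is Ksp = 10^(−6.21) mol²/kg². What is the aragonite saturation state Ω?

Ω = 2.05

Ksp = 10^(−6.21) = 6.166×10^-7
Ω = [Ca²⁺][CO3²⁻]/Ksp = (9.64×10^-3)(0.131×10^-3) / 6.166×10^-7 = 2.05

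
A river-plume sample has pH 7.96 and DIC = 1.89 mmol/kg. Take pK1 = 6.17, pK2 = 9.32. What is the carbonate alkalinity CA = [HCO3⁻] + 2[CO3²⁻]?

CA = 1.94 mmol/kg

CA = [HCO3⁻] + 2[CO3²⁻] = (α₁ + 2α₂)·DIC
At pH 7.96: [H⁺]/K1 = 10^-1.79 = 0.016218, K2/[H⁺] = 10^-1.36 = 0.043652
α₁ = 1/(1 + 0.016218 + 0.043652) = 1/1.0599 = 0.9435; α₂ = α₁·K2/[H⁺] = 0.04119
α₁ + 2α₂ = 1.0259
CA = 1.0259 × 1.89 = 1.94 mmol/kg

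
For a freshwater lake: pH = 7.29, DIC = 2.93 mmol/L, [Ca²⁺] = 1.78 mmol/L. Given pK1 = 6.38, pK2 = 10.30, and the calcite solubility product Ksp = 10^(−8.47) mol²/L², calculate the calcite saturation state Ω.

Ω = 1.34

α₂ = 1 / (1 + [H⁺]/K2 + [H⁺]²/(K1K2)) = 1 / (1 + 10^+3.01 + 10^+2.10)
   = 1 / (1 + 1023.3 + 125.89) = 1/1150.2 = 0.0008694
[CO3²⁻] = α₂ × DIC = 0.0008694 × 2.93 = 0.002547 mmol/L = 2.547 μmol/L
Ksp = 10^(−8.47) = 3.388×10^-9
Ω = [Ca²⁺][CO3²⁻]/Ksp = (1.78×10^-3)(2.547×10^-6) / 3.388×10^-9 = 1.34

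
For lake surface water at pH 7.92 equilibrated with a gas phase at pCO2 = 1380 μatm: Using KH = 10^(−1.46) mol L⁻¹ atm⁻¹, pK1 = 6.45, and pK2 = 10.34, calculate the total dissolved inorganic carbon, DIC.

DIC = 1.47 mmol/L

[CO2*] = KH · pCO2 = 10^(−1.46) × 1380×10^-6 = 4.785×10^-5 mol/L
α₀ = 1/(1 + K1/[H⁺] + K1K2/[H⁺]²) = 1/(1 + 10^+1.47 + 10^-0.95) = 0.03265
DIC = [CO2*]/α₀ = 4.785×10^-5 / 0.03265 = 1.47 mmol/L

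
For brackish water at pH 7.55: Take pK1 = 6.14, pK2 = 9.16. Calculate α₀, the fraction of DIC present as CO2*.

α₀ = 1 / (1 + K1/[H⁺] + K1K2/[H⁺]²) = 1 / (1 + 10^+1.41 + 10^-0.20)
   = 1 / (1 + 25.704 + 0.63096) = 1/27.335 = 0.03658

α₀ = 0.0366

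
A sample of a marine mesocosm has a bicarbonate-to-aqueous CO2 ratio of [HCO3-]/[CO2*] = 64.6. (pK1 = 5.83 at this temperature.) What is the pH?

From K1 = [H⁺][HCO3-]/[CO2*]:  pH = pK1 + log₁₀([HCO3-]/[CO2*])
log₁₀(64.6) = +1.810
pH = 5.83 + (+1.810) = 7.64

pH = 7.64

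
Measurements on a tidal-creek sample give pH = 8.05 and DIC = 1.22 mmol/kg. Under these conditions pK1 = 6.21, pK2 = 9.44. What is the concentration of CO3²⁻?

α₂ = 1 / (1 + [H⁺]/K2 + [H⁺]²/(K1K2)) = 1 / (1 + 10^+1.39 + 10^-0.45)
   = 1 / (1 + 24.547 + 0.35481) = 1/25.902 = 0.03861
[CO3²⁻] = α₂ × DIC = 0.03861 × 1.22 = 0.0471 mmol/kg

[CO3²⁻] = 0.0471 mmol/kg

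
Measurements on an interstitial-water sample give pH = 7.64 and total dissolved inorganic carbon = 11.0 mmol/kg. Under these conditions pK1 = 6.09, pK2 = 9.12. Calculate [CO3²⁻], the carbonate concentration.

α₂ = 1 / (1 + [H⁺]/K2 + [H⁺]²/(K1K2)) = 1 / (1 + 10^+1.48 + 10^-0.07)
   = 1 / (1 + 30.200 + 0.85114) = 1/32.051 = 0.03120
[CO3²⁻] = α₂ × DIC = 0.03120 × 11.0 = 0.343 mmol/kg

[CO3²⁻] = 0.343 mmol/kg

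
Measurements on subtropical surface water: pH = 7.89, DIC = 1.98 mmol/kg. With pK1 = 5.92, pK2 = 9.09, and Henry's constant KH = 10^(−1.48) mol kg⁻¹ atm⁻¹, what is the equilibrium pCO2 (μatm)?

α₀ = 1 / (1 + K1/[H⁺] + K1K2/[H⁺]²) = 1 / (1 + 10^+1.97 + 10^+0.77)
   = 1 / (1 + 93.325 + 5.8884) = 1/100.21 = 0.009979
[CO2*] = α₀ × DIC = 0.009979 × 1.98 = 0.01976 mmol/kg = 19.76 μmol/kg
pCO2 = [CO2*]/KH = 1.976×10^-5 / 3.311×10^-2 = 597 μatm

pCO2 = 597 μatm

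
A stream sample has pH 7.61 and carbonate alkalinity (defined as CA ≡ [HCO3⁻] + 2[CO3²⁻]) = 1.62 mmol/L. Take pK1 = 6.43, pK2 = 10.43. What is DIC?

CA = [HCO3⁻] + 2[CO3²⁻] = (α₁ + 2α₂)·DIC
At pH 7.61: [H⁺]/K1 = 10^-1.18 = 0.066069, K2/[H⁺] = 10^-2.82 = 0.0015136
α₁ = 1/(1 + 0.066069 + 0.0015136) = 1/1.0676 = 0.9367; α₂ = α₁·K2/[H⁺] = 0.001418
α₁ + 2α₂ = 0.9395
DIC = CA / (α₁ + 2α₂) = 1.62 / 0.9395 = 1.72 mmol/L

DIC = 1.72 mmol/L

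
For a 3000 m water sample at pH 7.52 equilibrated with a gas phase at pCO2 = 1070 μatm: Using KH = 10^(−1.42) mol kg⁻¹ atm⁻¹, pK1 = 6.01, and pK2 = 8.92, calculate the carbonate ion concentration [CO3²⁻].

[CO3²⁻] = 0.0524 mmol/kg

[CO2*] = KH · pCO2 = 10^(−1.42) × 1070×10^-6 = 4.068×10^-5 mol/kg
α₀ = 1/(1 + K1/[H⁺] + K1K2/[H⁺]²) = 1/(1 + 10^+1.51 + 10^+0.11) = 0.02886
DIC = [CO2*]/α₀ = 4.068×10^-5 / 0.02886 = 1.409 mmol/kg
[CO3²⁻] = α₂·DIC; α₂ = 0.03718, so [CO3²⁻] = 0.03718 × 1.409 = 0.0524 mmol/kg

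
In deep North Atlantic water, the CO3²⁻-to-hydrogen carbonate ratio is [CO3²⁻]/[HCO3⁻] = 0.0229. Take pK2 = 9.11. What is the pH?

From K2 = [H⁺][CO3²⁻]/[HCO3⁻]:  pH = pK2 + log₁₀([CO3²⁻]/[HCO3⁻])
log₁₀(0.0229) = -1.640
pH = 9.11 + (-1.640) = 7.47

pH = 7.47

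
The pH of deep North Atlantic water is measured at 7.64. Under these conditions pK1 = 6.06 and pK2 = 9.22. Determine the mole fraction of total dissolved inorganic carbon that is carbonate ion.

α₂ = 0.0250

α₂ = 1 / (1 + [H⁺]/K2 + [H⁺]²/(K1K2)) = 1 / (1 + 10^+1.58 + 10^+0.00)
   = 1 / (1 + 38.019 + 1.0000) = 1/40.019 = 0.02499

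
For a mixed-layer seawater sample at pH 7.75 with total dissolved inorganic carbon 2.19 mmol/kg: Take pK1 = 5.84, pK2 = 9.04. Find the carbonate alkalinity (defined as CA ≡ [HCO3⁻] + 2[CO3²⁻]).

CA = [HCO3⁻] + 2[CO3²⁻] = (α₁ + 2α₂)·DIC
At pH 7.75: [H⁺]/K1 = 10^-1.91 = 0.012303, K2/[H⁺] = 10^-1.29 = 0.051286
α₁ = 1/(1 + 0.012303 + 0.051286) = 1/1.0636 = 0.9402; α₂ = α₁·K2/[H⁺] = 0.04822
α₁ + 2α₂ = 1.0367
CA = 1.0367 × 2.19 = 2.27 mmol/kg

CA = 2.27 mmol/kg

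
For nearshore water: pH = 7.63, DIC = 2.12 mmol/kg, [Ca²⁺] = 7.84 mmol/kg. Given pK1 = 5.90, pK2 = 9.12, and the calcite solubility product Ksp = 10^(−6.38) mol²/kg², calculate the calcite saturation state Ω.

α₂ = 1 / (1 + [H⁺]/K2 + [H⁺]²/(K1K2)) = 1 / (1 + 10^+1.49 + 10^-0.24)
   = 1 / (1 + 30.903 + 0.57544) = 1/32.478 = 0.03079
[CO3²⁻] = α₂ × DIC = 0.03079 × 2.12 = 0.06527 mmol/kg
Ksp = 10^(−6.38) = 4.169×10^-7
Ω = [Ca²⁺][CO3²⁻]/Ksp = (7.84×10^-3)(6.527×10^-5) / 4.169×10^-7 = 1.23

Ω = 1.23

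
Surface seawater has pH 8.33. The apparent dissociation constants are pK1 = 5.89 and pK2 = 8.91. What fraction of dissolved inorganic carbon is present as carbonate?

α₂ = 1 / (1 + [H⁺]/K2 + [H⁺]²/(K1K2)) = 1 / (1 + 10^+0.58 + 10^-1.86)
   = 1 / (1 + 3.8019 + 0.013804) = 1/4.8157 = 0.2077

α₂ = 0.208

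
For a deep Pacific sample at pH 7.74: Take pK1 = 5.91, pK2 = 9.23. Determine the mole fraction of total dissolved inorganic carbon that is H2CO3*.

α₀ = 1 / (1 + K1/[H⁺] + K1K2/[H⁺]²) = 1 / (1 + 10^+1.83 + 10^+0.34)
   = 1 / (1 + 67.608 + 2.1878) = 1/70.796 = 0.01413

α₀ = 0.0141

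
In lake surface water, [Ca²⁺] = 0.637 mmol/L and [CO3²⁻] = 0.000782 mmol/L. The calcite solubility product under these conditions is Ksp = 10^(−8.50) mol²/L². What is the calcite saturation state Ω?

Ω = 0.158

Ksp = 10^(−8.50) = 3.162×10^-9
Ω = [Ca²⁺][CO3²⁻]/Ksp = (0.637×10^-3)(0.000782×10^-3) / 3.162×10^-9 = 0.158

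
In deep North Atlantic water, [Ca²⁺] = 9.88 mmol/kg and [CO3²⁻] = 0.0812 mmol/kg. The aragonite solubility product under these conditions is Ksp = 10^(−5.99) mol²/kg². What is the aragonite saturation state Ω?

Ω = 0.784

Ksp = 10^(−5.99) = 1.023×10^-6
Ω = [Ca²⁺][CO3²⁻]/Ksp = (9.88×10^-3)(0.0812×10^-3) / 1.023×10^-6 = 0.784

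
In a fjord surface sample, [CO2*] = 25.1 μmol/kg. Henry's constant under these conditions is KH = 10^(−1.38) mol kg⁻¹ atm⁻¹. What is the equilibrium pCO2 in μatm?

KH = 10^(−1.38) = 4.169×10^-2 mol kg⁻¹ atm⁻¹
pCO2 = [CO2*]/KH = 25.1×10^-6 / 4.169×10^-2 = 6.02×10^-4 atm = 602 μatm

pCO2 = 602 μatm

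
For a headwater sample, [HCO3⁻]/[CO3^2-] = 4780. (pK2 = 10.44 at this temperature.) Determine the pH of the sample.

pH = 6.76

From K2 = [H⁺][CO3^2-]/[HCO3⁻]:  pH = pK2 − log₁₀([HCO3⁻]/[CO3^2-])
log₁₀(4780) = +3.679
pH = 10.44 − (+3.679) = 6.76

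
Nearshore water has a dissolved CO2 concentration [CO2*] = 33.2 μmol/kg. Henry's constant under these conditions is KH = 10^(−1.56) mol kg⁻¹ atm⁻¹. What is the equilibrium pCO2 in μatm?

KH = 10^(−1.56) = 2.754×10^-2 mol kg⁻¹ atm⁻¹
pCO2 = [CO2*]/KH = 33.2×10^-6 / 2.754×10^-2 = 1.21×10^-3 atm = 1210 μatm

pCO2 = 1210 μatm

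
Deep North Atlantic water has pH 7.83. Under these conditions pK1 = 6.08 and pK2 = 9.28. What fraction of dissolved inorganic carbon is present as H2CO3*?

α₀ = 0.0169

α₀ = 1 / (1 + K1/[H⁺] + K1K2/[H⁺]²) = 1 / (1 + 10^+1.75 + 10^+0.30)
   = 1 / (1 + 56.234 + 1.9953) = 1/59.229 = 0.01688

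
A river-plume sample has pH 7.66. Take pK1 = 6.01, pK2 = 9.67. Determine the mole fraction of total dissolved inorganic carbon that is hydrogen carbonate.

α₁ = 1 / (1 + [H⁺]/K1 + K2/[H⁺]) = 1 / (1 + 10^-1.65 + 10^-2.01)
   = 1 / (1 + 0.022387 + 0.0097724) = 1/1.0322 = 0.9688

α₁ = 0.969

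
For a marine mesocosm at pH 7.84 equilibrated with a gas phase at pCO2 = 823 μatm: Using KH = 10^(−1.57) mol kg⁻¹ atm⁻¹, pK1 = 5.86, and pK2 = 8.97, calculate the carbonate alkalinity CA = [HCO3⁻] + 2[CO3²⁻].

[CO2*] = KH · pCO2 = 10^(−1.57) × 823×10^-6 = 2.215×10^-5 mol/kg
α₀ = 1/(1 + K1/[H⁺] + K1K2/[H⁺]²) = 1/(1 + 10^+1.98 + 10^+0.85) = 0.009654
DIC = [CO2*]/α₀ = 2.215×10^-5 / 0.009654 = 2.294 mmol/kg
CA = (α₁ + 2α₂)·DIC = (0.9220 + 2×0.06835) × 2.294 = 2.43 mmol/kg

CA = 2.43 mmol/kg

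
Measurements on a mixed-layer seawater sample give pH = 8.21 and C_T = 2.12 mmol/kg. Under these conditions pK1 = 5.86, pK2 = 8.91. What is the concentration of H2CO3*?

[CO2*] = 7.87 μmol/kg

α₀ = 1 / (1 + K1/[H⁺] + K1K2/[H⁺]²) = 1 / (1 + 10^+2.35 + 10^+1.65)
   = 1 / (1 + 223.87 + 44.668) = 1/269.54 = 0.003710
[CO2*] = α₀ × DIC = 0.003710 × 2.12 = 0.00787 mmol/kg = 7.87 μmol/kg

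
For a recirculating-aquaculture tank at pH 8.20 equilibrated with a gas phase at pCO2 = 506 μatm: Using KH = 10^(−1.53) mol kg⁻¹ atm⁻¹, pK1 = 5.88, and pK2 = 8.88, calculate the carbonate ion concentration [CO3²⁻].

[CO3²⁻] = 0.652 mmol/kg

[CO2*] = KH · pCO2 = 10^(−1.53) × 506×10^-6 = 1.493×10^-5 mol/kg
α₀ = 1/(1 + K1/[H⁺] + K1K2/[H⁺]²) = 1/(1 + 10^+2.32 + 10^+1.64) = 0.003944
DIC = [CO2*]/α₀ = 1.493×10^-5 / 0.003944 = 3.787 mmol/kg
[CO3²⁻] = α₂·DIC; α₂ = 0.1721, so [CO3²⁻] = 0.1721 × 3.787 = 0.652 mmol/kg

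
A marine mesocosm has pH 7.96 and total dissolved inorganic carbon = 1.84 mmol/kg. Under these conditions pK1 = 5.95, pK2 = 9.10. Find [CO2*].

[CO2*] = 16.6 μmol/kg

α₀ = 1 / (1 + K1/[H⁺] + K1K2/[H⁺]²) = 1 / (1 + 10^+2.01 + 10^+0.87)
   = 1 / (1 + 102.33 + 7.4131) = 1/110.74 = 0.009030
[CO2*] = α₀ × DIC = 0.009030 × 1.84 = 0.0166 mmol/kg = 16.6 μmol/kg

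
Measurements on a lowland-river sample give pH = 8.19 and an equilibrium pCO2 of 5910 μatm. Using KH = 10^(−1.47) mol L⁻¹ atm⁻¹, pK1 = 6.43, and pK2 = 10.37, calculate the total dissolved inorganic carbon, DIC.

[CO2*] = KH · pCO2 = 10^(−1.47) × 5910×10^-6 = 2.003×10^-4 mol/L
α₀ = 1/(1 + K1/[H⁺] + K1K2/[H⁺]²) = 1/(1 + 10^+1.76 + 10^-0.42) = 0.01697
DIC = [CO2*]/α₀ = 2.003×10^-4 / 0.01697 = 11.8 mmol/L

DIC = 11.8 mmol/L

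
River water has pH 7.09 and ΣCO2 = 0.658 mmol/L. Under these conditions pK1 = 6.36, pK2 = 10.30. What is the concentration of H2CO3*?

α₀ = 1 / (1 + K1/[H⁺] + K1K2/[H⁺]²) = 1 / (1 + 10^+0.73 + 10^-2.48)
   = 1 / (1 + 5.3703 + 0.0033113) = 1/6.3736 = 0.1569
[CO2*] = α₀ × DIC = 0.1569 × 0.658 = 0.103 mmol/L

[CO2*] = 0.103 mmol/L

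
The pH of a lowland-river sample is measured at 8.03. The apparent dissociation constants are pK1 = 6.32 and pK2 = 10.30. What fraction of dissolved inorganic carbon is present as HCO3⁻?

α₁ = 1 / (1 + [H⁺]/K1 + K2/[H⁺]) = 1 / (1 + 10^-1.71 + 10^-2.27)
   = 1 / (1 + 0.019498 + 0.0053703) = 1/1.0249 = 0.9757

α₁ = 0.976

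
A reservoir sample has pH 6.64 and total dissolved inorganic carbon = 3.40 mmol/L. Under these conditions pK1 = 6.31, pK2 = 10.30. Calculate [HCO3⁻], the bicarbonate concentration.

[HCO3⁻] = 2.32 mmol/L

α₁ = 1 / (1 + [H⁺]/K1 + K2/[H⁺]) = 1 / (1 + 10^-0.33 + 10^-3.66)
   = 1 / (1 + 0.46774 + 0.00021878) = 1/1.4680 = 0.6812
[HCO3⁻] = α₁ × DIC = 0.6812 × 3.40 = 2.32 mmol/L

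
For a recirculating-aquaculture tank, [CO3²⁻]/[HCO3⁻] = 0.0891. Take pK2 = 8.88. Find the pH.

From K2 = [H⁺][CO3²⁻]/[HCO3⁻]:  pH = pK2 + log₁₀([CO3²⁻]/[HCO3⁻])
log₁₀(0.0891) = -1.050
pH = 8.88 + (-1.050) = 7.83

pH = 7.83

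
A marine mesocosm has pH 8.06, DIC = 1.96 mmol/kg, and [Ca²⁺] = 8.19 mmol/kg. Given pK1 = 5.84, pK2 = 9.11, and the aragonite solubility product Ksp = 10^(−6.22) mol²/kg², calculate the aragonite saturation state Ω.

Ω = 2.17

α₂ = 1 / (1 + [H⁺]/K2 + [H⁺]²/(K1K2)) = 1 / (1 + 10^+1.05 + 10^-1.17)
   = 1 / (1 + 11.220 + 0.067608) = 1/12.288 = 0.08138
[CO3²⁻] = α₂ × DIC = 0.08138 × 1.96 = 0.1595 mmol/kg
Ksp = 10^(−6.22) = 6.026×10^-7
Ω = [Ca²⁺][CO3²⁻]/Ksp = (8.19×10^-3)(1.595×10^-4) / 6.026×10^-7 = 2.17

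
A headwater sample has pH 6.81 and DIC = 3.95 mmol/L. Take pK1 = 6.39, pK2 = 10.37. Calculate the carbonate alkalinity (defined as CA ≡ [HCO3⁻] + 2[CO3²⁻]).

CA = [HCO3⁻] + 2[CO3²⁻] = (α₁ + 2α₂)·DIC
At pH 6.81: [H⁺]/K1 = 10^-0.42 = 0.38019, K2/[H⁺] = 10^-3.56 = 0.00027542
α₁ = 1/(1 + 0.38019 + 0.00027542) = 1/1.3805 = 0.7244; α₂ = α₁·K2/[H⁺] = 0.0001995
α₁ + 2α₂ = 0.7248
CA = 0.7248 × 3.95 = 2.86 mmol/L

CA = 2.86 mmol/L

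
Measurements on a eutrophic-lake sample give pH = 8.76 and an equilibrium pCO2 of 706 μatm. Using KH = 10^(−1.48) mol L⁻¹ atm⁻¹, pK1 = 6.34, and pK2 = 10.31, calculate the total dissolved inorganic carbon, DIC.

DIC = 6.35 mmol/L

[CO2*] = KH · pCO2 = 10^(−1.48) × 706×10^-6 = 2.338×10^-5 mol/L
α₀ = 1/(1 + K1/[H⁺] + K1K2/[H⁺]²) = 1/(1 + 10^+2.42 + 10^+0.87) = 0.003684
DIC = [CO2*]/α₀ = 2.338×10^-5 / 0.003684 = 6.35 mmol/L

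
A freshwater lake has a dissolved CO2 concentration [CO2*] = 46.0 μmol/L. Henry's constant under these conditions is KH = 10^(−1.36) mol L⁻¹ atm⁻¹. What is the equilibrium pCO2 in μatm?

KH = 10^(−1.36) = 4.365×10^-2 mol L⁻¹ atm⁻¹
pCO2 = [CO2*]/KH = 46.0×10^-6 / 4.365×10^-2 = 1.05×10^-3 atm = 1050 μatm

pCO2 = 1050 μatm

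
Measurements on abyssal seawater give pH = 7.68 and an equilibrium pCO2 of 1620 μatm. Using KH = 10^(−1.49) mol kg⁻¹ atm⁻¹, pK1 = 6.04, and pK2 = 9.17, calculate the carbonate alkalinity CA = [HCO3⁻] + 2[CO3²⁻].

[CO2*] = KH · pCO2 = 10^(−1.49) × 1620×10^-6 = 5.242×10^-5 mol/kg
α₀ = 1/(1 + K1/[H⁺] + K1K2/[H⁺]²) = 1/(1 + 10^+1.64 + 10^+0.15) = 0.02171
DIC = [CO2*]/α₀ = 5.242×10^-5 / 0.02171 = 2.415 mmol/kg
CA = (α₁ + 2α₂)·DIC = (0.9476 + 2×0.03066) × 2.415 = 2.44 mmol/kg

CA = 2.44 mmol/kg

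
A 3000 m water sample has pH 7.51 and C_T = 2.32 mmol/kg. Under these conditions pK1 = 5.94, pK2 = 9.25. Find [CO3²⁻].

[CO3²⁻] = 0.0404 mmol/kg

α₂ = 1 / (1 + [H⁺]/K2 + [H⁺]²/(K1K2)) = 1 / (1 + 10^+1.74 + 10^+0.17)
   = 1 / (1 + 54.954 + 1.4791) = 1/57.433 = 0.01741
[CO3²⁻] = α₂ × DIC = 0.01741 × 2.32 = 0.0404 mmol/kg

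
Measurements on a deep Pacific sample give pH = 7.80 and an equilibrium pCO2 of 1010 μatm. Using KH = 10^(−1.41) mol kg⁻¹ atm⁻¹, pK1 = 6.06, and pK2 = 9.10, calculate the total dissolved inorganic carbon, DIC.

DIC = 2.31 mmol/kg

[CO2*] = KH · pCO2 = 10^(−1.41) × 1010×10^-6 = 3.929×10^-5 mol/kg
α₀ = 1/(1 + K1/[H⁺] + K1K2/[H⁺]²) = 1/(1 + 10^+1.74 + 10^+0.44) = 0.01703
DIC = [CO2*]/α₀ = 3.929×10^-5 / 0.01703 = 2.31 mmol/kg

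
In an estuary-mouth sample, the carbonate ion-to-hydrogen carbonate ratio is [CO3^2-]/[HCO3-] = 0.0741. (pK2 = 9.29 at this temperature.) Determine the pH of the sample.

pH = 8.16

From K2 = [H⁺][CO3^2-]/[HCO3-]:  pH = pK2 + log₁₀([CO3^2-]/[HCO3-])
log₁₀(0.0741) = -1.130
pH = 9.29 + (-1.130) = 8.16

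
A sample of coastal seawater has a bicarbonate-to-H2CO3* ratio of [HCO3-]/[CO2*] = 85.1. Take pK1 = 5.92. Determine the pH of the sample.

From K1 = [H⁺][HCO3-]/[CO2*]:  pH = pK1 + log₁₀([HCO3-]/[CO2*])
log₁₀(85.1) = +1.930
pH = 5.92 + (+1.930) = 7.85

pH = 7.85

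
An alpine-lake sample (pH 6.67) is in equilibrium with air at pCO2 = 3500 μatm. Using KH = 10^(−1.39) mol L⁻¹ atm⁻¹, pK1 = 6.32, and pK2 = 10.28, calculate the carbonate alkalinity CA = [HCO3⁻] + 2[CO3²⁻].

CA = 0.319 mmol/L

[CO2*] = KH · pCO2 = 10^(−1.39) × 3500×10^-6 = 1.426×10^-4 mol/L
α₀ = 1/(1 + K1/[H⁺] + K1K2/[H⁺]²) = 1/(1 + 10^+0.35 + 10^-3.26) = 0.3087
DIC = [CO2*]/α₀ = 1.426×10^-4 / 0.3087 = 0.4619 mmol/L
CA = (α₁ + 2α₂)·DIC = (0.6911 + 2×0.0001696) × 0.4619 = 0.319 mmol/L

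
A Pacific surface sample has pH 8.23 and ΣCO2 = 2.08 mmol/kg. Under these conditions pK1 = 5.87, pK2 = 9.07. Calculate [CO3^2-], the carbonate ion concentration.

α₂ = 1 / (1 + [H⁺]/K2 + [H⁺]²/(K1K2)) = 1 / (1 + 10^+0.84 + 10^-1.52)
   = 1 / (1 + 6.9183 + 0.030200) = 1/7.9485 = 0.1258
[CO3²⁻] = α₂ × DIC = 0.1258 × 2.08 = 0.262 mmol/kg

[CO3²⁻] = 0.262 mmol/kg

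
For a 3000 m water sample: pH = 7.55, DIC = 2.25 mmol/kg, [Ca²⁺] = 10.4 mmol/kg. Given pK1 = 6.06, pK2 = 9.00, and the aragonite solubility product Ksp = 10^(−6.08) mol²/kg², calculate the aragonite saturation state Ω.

α₂ = 1 / (1 + [H⁺]/K2 + [H⁺]²/(K1K2)) = 1 / (1 + 10^+1.45 + 10^-0.04)
   = 1 / (1 + 28.184 + 0.91201) = 1/30.096 = 0.03323
[CO3²⁻] = α₂ × DIC = 0.03323 × 2.25 = 0.07476 mmol/kg
Ksp = 10^(−6.08) = 8.318×10^-7
Ω = [Ca²⁺][CO3²⁻]/Ksp = (10.4×10^-3)(7.476×10^-5) / 8.318×10^-7 = 0.935

Ω = 0.935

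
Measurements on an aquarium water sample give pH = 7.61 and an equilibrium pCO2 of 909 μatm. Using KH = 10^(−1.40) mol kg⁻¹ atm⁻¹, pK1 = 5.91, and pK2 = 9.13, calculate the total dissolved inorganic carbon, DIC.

DIC = 1.90 mmol/kg

[CO2*] = KH · pCO2 = 10^(−1.40) × 909×10^-6 = 3.619×10^-5 mol/kg
α₀ = 1/(1 + K1/[H⁺] + K1K2/[H⁺]²) = 1/(1 + 10^+1.70 + 10^+0.18) = 0.01900
DIC = [CO2*]/α₀ = 3.619×10^-5 / 0.01900 = 1.90 mmol/kg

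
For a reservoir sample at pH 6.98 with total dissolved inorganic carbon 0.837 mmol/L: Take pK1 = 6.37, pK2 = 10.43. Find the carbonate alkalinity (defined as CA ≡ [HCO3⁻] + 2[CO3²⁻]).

CA = [HCO3⁻] + 2[CO3²⁻] = (α₁ + 2α₂)·DIC
At pH 6.98: [H⁺]/K1 = 10^-0.61 = 0.24547, K2/[H⁺] = 10^-3.45 = 0.00035481
α₁ = 1/(1 + 0.24547 + 0.00035481) = 1/1.2458 = 0.8027; α₂ = α₁·K2/[H⁺] = 0.0002848
α₁ + 2α₂ = 0.8033
CA = 0.8033 × 0.837 = 0.672 mmol/L

CA = 0.672 mmol/L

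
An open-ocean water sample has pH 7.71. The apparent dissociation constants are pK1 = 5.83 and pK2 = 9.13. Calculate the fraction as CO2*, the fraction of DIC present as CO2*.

α₀ = 1 / (1 + K1/[H⁺] + K1K2/[H⁺]²) = 1 / (1 + 10^+1.88 + 10^+0.46)
   = 1 / (1 + 75.858 + 2.8840) = 1/79.742 = 0.01254

α₀ = 0.0125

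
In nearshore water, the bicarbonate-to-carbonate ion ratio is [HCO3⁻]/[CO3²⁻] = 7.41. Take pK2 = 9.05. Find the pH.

From K2 = [H⁺][CO3²⁻]/[HCO3⁻]:  pH = pK2 − log₁₀([HCO3⁻]/[CO3²⁻])
log₁₀(7.41) = +0.870
pH = 9.05 − (+0.870) = 8.18

pH = 8.18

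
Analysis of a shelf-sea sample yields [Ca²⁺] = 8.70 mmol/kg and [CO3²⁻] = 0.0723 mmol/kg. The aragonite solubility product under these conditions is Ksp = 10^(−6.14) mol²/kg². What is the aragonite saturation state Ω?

Ω = 0.868

Ksp = 10^(−6.14) = 7.244×10^-7
Ω = [Ca²⁺][CO3²⁻]/Ksp = (8.70×10^-3)(0.0723×10^-3) / 7.244×10^-7 = 0.868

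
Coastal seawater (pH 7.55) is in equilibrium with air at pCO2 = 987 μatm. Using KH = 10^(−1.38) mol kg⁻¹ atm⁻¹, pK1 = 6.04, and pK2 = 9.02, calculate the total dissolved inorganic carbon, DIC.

[CO2*] = KH · pCO2 = 10^(−1.38) × 987×10^-6 = 4.115×10^-5 mol/kg
α₀ = 1/(1 + K1/[H⁺] + K1K2/[H⁺]²) = 1/(1 + 10^+1.51 + 10^+0.04) = 0.02902
DIC = [CO2*]/α₀ = 4.115×10^-5 / 0.02902 = 1.42 mmol/kg

DIC = 1.42 mmol/kg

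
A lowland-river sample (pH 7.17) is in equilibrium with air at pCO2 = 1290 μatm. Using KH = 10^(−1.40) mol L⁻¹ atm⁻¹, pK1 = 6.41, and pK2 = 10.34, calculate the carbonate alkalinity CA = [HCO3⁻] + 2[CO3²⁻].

CA = 0.296 mmol/L

[CO2*] = KH · pCO2 = 10^(−1.40) × 1290×10^-6 = 5.136×10^-5 mol/L
α₀ = 1/(1 + K1/[H⁺] + K1K2/[H⁺]²) = 1/(1 + 10^+0.76 + 10^-2.41) = 0.1480
DIC = [CO2*]/α₀ = 5.136×10^-5 / 0.1480 = 0.3471 mmol/L
CA = (α₁ + 2α₂)·DIC = (0.8515 + 2×0.0005757) × 0.3471 = 0.296 mmol/L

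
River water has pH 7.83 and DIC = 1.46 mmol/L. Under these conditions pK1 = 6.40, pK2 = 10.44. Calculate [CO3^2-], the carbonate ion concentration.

α₂ = 1 / (1 + [H⁺]/K2 + [H⁺]²/(K1K2)) = 1 / (1 + 10^+2.61 + 10^+1.18)
   = 1 / (1 + 407.38 + 15.136) = 1/423.52 = 0.002361
[CO3²⁻] = α₂ × DIC = 0.002361 × 1.46 = 0.00345 mmol/L = 3.45 μmol/L

[CO3²⁻] = 3.45 μmol/L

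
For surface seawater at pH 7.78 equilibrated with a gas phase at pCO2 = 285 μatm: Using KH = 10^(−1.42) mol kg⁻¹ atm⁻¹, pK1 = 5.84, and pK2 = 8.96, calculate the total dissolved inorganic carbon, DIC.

DIC = 1.02 mmol/kg

[CO2*] = KH · pCO2 = 10^(−1.42) × 285×10^-6 = 1.084×10^-5 mol/kg
α₀ = 1/(1 + K1/[H⁺] + K1K2/[H⁺]²) = 1/(1 + 10^+1.94 + 10^+0.76) = 0.01066
DIC = [CO2*]/α₀ = 1.084×10^-5 / 0.01066 = 1.02 mmol/kg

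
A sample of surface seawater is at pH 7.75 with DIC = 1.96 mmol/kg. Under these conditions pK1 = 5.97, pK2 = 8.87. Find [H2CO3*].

α₀ = 1 / (1 + K1/[H⁺] + K1K2/[H⁺]²) = 1 / (1 + 10^+1.78 + 10^+0.66)
   = 1 / (1 + 60.256 + 4.5709) = 1/65.827 = 0.01519
[CO2*] = α₀ × DIC = 0.01519 × 1.96 = 0.0298 mmol/kg

[CO2*] = 0.0298 mmol/kg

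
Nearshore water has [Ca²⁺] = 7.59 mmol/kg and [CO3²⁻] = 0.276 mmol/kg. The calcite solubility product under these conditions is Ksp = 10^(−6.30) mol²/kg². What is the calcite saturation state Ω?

Ksp = 10^(−6.30) = 5.012×10^-7
Ω = [Ca²⁺][CO3²⁻]/Ksp = (7.59×10^-3)(0.276×10^-3) / 5.012×10^-7 = 4.18

Ω = 4.18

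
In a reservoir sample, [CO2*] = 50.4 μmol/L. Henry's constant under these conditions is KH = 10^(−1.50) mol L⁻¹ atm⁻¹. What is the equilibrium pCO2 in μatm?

KH = 10^(−1.50) = 3.162×10^-2 mol L⁻¹ atm⁻¹
pCO2 = [CO2*]/KH = 50.4×10^-6 / 3.162×10^-2 = 1.59×10^-3 atm = 1590 μatm

pCO2 = 1590 μatm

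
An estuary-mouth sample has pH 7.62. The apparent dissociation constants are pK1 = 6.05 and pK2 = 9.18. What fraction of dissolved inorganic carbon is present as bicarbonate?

α₁ = 0.948

α₁ = 1 / (1 + [H⁺]/K1 + K2/[H⁺]) = 1 / (1 + 10^-1.57 + 10^-1.56)
   = 1 / (1 + 0.026915 + 0.027542) = 1/1.0545 = 0.9484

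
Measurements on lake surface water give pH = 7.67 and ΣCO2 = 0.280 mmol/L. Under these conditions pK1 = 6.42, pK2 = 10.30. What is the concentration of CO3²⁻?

α₂ = 1 / (1 + [H⁺]/K2 + [H⁺]²/(K1K2)) = 1 / (1 + 10^+2.63 + 10^+1.38)
   = 1 / (1 + 426.58 + 23.988) = 1/451.57 = 0.002215
[CO3²⁻] = α₂ × DIC = 0.002215 × 0.280 = 0.000620 mmol/L = 0.620 μmol/L

[CO3²⁻] = 0.620 μmol/L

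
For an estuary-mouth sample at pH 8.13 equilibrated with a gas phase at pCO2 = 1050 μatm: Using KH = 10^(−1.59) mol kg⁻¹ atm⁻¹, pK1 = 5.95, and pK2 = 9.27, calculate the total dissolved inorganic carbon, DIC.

[CO2*] = KH · pCO2 = 10^(−1.59) × 1050×10^-6 = 2.699×10^-5 mol/kg
α₀ = 1/(1 + K1/[H⁺] + K1K2/[H⁺]²) = 1/(1 + 10^+2.18 + 10^+1.04) = 0.006123
DIC = [CO2*]/α₀ = 2.699×10^-5 / 0.006123 = 4.41 mmol/kg

DIC = 4.41 mmol/kg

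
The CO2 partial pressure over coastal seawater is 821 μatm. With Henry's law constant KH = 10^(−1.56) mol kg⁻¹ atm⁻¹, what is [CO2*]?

KH = 10^(−1.56) = 2.754×10^-2 mol kg⁻¹ atm⁻¹
[CO2*] = KH · pCO2 = 2.754×10^-2 × 821×10^-6 atm = 2.26×10^-5 mol/kg

[CO2*] = 22.6 μmol/kg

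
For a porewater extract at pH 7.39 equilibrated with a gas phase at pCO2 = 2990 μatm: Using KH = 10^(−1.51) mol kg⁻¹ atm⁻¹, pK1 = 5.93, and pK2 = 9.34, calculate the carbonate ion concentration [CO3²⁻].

[CO3²⁻] = 0.0299 mmol/kg

[CO2*] = KH · pCO2 = 10^(−1.51) × 2990×10^-6 = 9.240×10^-5 mol/kg
α₀ = 1/(1 + K1/[H⁺] + K1K2/[H⁺]²) = 1/(1 + 10^+1.46 + 10^-0.49) = 0.03315
DIC = [CO2*]/α₀ = 9.240×10^-5 / 0.03315 = 2.787 mmol/kg
[CO3²⁻] = α₂·DIC; α₂ = 0.01073, so [CO3²⁻] = 0.01073 × 2.787 = 0.0299 mmol/kg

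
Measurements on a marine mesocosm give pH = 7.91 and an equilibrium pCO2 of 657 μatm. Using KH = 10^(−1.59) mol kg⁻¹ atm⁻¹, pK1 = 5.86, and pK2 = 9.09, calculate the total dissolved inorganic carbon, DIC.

[CO2*] = KH · pCO2 = 10^(−1.59) × 657×10^-6 = 1.689×10^-5 mol/kg
α₀ = 1/(1 + K1/[H⁺] + K1K2/[H⁺]²) = 1/(1 + 10^+2.05 + 10^+0.87) = 0.008291
DIC = [CO2*]/α₀ = 1.689×10^-5 / 0.008291 = 2.04 mmol/kg

DIC = 2.04 mmol/kg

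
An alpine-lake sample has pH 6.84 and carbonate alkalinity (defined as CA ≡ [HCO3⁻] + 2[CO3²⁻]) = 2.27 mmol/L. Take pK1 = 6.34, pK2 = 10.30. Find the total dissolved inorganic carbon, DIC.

DIC = 2.99 mmol/L

CA = [HCO3⁻] + 2[CO3²⁻] = (α₁ + 2α₂)·DIC
At pH 6.84: [H⁺]/K1 = 10^-0.50 = 0.31623, K2/[H⁺] = 10^-3.46 = 0.00034674
α₁ = 1/(1 + 0.31623 + 0.00034674) = 1/1.3166 = 0.7595; α₂ = α₁·K2/[H⁺] = 0.0002634
α₁ + 2α₂ = 0.7601
DIC = CA / (α₁ + 2α₂) = 2.27 / 0.7601 = 2.99 mmol/L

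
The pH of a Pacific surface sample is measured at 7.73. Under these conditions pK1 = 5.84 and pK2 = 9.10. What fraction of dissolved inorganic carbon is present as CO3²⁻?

α₂ = 1 / (1 + [H⁺]/K2 + [H⁺]²/(K1K2)) = 1 / (1 + 10^+1.37 + 10^-0.52)
   = 1 / (1 + 23.442 + 0.30200) = 1/24.744 = 0.04041

α₂ = 0.0404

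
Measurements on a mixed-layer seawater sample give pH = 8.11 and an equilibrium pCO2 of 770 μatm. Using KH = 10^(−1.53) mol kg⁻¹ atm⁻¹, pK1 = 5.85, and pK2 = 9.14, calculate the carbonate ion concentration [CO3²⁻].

[CO3²⁻] = 0.386 mmol/kg

[CO2*] = KH · pCO2 = 10^(−1.53) × 770×10^-6 = 2.272×10^-5 mol/kg
α₀ = 1/(1 + K1/[H⁺] + K1K2/[H⁺]²) = 1/(1 + 10^+2.26 + 10^+1.23) = 0.005001
DIC = [CO2*]/α₀ = 2.272×10^-5 / 0.005001 = 4.544 mmol/kg
[CO3²⁻] = α₂·DIC; α₂ = 0.08493, so [CO3²⁻] = 0.08493 × 4.544 = 0.386 mmol/kg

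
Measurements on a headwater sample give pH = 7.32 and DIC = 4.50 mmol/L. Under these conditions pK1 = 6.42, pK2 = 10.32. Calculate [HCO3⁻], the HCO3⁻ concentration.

[HCO3⁻] = 3.99 mmol/L

α₁ = 1 / (1 + [H⁺]/K1 + K2/[H⁺]) = 1 / (1 + 10^-0.90 + 10^-3.00)
   = 1 / (1 + 0.12589 + 0.0010000) = 1/1.1269 = 0.8874
[HCO3⁻] = α₁ × DIC = 0.8874 × 4.50 = 3.99 mmol/L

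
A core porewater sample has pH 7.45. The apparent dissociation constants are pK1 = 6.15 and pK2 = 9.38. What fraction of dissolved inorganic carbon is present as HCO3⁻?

α₁ = 1 / (1 + [H⁺]/K1 + K2/[H⁺]) = 1 / (1 + 10^-1.30 + 10^-1.93)
   = 1 / (1 + 0.050119 + 0.011749) = 1/1.0619 = 0.9417

α₁ = 0.942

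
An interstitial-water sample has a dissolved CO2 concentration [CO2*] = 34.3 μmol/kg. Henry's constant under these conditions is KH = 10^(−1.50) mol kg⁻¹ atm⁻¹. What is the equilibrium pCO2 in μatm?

KH = 10^(−1.50) = 3.162×10^-2 mol kg⁻¹ atm⁻¹
pCO2 = [CO2*]/KH = 34.3×10^-6 / 3.162×10^-2 = 1.08×10^-3 atm = 1080 μatm

pCO2 = 1080 μatm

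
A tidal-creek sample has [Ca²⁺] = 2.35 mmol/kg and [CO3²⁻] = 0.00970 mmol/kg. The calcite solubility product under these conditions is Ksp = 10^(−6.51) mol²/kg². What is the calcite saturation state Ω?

Ω = 0.0738

Ksp = 10^(−6.51) = 3.090×10^-7
Ω = [Ca²⁺][CO3²⁻]/Ksp = (2.35×10^-3)(0.00970×10^-3) / 3.090×10^-7 = 0.0738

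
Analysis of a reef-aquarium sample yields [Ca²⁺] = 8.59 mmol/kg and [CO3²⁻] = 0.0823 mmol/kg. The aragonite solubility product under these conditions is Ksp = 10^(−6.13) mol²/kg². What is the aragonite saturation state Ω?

Ω = 0.954

Ksp = 10^(−6.13) = 7.413×10^-7
Ω = [Ca²⁺][CO3²⁻]/Ksp = (8.59×10^-3)(0.0823×10^-3) / 7.413×10^-7 = 0.954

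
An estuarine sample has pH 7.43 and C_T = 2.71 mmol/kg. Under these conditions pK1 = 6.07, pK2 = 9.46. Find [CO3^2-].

α₂ = 1 / (1 + [H⁺]/K2 + [H⁺]²/(K1K2)) = 1 / (1 + 10^+2.03 + 10^+0.67)
   = 1 / (1 + 107.15 + 4.6774) = 1/112.83 = 0.008863
[CO3²⁻] = α₂ × DIC = 0.008863 × 2.71 = 0.0240 mmol/kg

[CO3²⁻] = 0.0240 mmol/kg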